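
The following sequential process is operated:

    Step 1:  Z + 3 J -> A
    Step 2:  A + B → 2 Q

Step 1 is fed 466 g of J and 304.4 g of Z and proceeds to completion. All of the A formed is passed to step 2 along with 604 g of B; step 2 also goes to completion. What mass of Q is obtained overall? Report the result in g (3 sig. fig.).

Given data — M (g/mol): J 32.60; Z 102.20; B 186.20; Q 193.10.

1150 g

Step 1:
n(J) = 466.0 / 32.60 = 14.29 mol
n(Z) = 304.4 / 102.20 = 2.978 mol
n/ν for J = 14.29/3 = 4.763
n/ν for Z = 2.978/1 = 2.978
Smallest n/ν is Z → limiting reagent.
n(A) produced = (1/1) × 2.978 = 2.978 mol
Step 2:
n(A) available = 2.978 mol
n(B) = 604.0 / 186.20 = 3.244 mol
n/ν for A = 2.978/1 = 2.978
n/ν for B = 3.244/1 = 3.244
Smallest n/ν is A → limiting reagent.
n(Q) = (2/1) × 2.978 = 5.956 mol
mass = 5.956 × 193.10 = 1150 g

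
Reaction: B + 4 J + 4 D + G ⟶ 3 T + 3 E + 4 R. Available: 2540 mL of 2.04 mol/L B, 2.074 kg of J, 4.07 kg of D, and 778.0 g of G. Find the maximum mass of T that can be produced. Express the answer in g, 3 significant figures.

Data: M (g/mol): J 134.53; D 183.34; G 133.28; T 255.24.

2950 g

n(B) = 2.04 × 2540/1000 = 5.182 mol
n(J) = 2.074×1000 / 134.53 = 15.42 mol
n(D) = 4.070×1000 / 183.34 = 22.20 mol
n(G) = 778.0 / 133.28 = 5.837 mol
n/ν for B = 5.182/1 = 5.182
n/ν for J = 15.42/4 = 3.855
n/ν for D = 22.20/4 = 5.550
n/ν for G = 5.837/1 = 5.837
Smallest n/ν is J → limiting reagent.
n(T) = (3/4) × 15.42 = 11.57 mol
mass = 11.57 × 255.24 = 2953 g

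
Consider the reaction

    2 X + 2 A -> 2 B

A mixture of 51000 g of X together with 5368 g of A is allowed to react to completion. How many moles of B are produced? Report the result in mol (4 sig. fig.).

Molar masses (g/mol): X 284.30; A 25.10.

179.4 mol

n(X) = 51000 / 284.30 = 179.4 mol
n(A) = 5368 / 25.10 = 213.9 mol
n/ν for X = 179.4/2 = 89.70
n/ν for A = 213.9/2 = 107.0
Smallest n/ν is X → limiting reagent.
n(B) = (2/2) × 179.4 = 179.4 mol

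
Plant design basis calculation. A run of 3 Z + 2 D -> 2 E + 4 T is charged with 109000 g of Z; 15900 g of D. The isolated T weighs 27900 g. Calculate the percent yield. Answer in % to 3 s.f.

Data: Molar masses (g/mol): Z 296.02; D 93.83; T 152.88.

n(Z) = 109000 / 296.02 = 368.2 mol
n(D) = 15900 / 93.83 = 169.5 mol
n/ν for Z = 368.2/3 = 122.7
n/ν for D = 169.5/2 = 84.75
Smallest n/ν is D → limiting reagent.
theoretical n(T) = (4/2) × 169.5 = 339.0 mol → 51830 g
% yield = 27900 / 51830 × 100 = 53.83 %

53.8 %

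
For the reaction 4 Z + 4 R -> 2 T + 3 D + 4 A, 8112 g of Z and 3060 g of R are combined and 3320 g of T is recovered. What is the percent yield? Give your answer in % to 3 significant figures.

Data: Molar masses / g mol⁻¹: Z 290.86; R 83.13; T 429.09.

55.5 %

n(Z) = 8112 / 290.86 = 27.89 mol
n(R) = 3060 / 83.13 = 36.81 mol
n/ν for Z = 27.89/4 = 6.973
n/ν for R = 36.81/4 = 9.203
Smallest n/ν is Z → limiting reagent.
theoretical n(T) = (2/4) × 27.89 = 13.95 mol → 5986 g
% yield = 3320 / 5986 × 100 = 55.46 %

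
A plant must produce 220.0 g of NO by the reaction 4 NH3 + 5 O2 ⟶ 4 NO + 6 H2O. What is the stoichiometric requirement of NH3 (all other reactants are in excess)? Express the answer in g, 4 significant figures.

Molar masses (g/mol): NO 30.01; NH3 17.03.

n(NO) = 220.0 / 30.01 = 7.331 mol
n(NH3) = (4/4) × 7.331 = 7.331 mol
mass = 7.331 × 17.03 = 124.8 g

124.8 g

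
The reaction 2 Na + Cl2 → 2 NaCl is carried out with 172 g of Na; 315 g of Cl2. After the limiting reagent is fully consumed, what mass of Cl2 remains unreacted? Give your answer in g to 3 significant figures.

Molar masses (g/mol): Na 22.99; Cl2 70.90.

n(Na) = 172.0 / 22.99 = 7.482 mol
n(Cl2) = 315.0 / 70.90 = 4.443 mol
n/ν for Na = 7.482/2 = 3.741
n/ν for Cl2 = 4.443/1 = 4.443
Smallest n/ν is Na → limiting reagent.
Cl2 consumed = (1/2) × 7.482 = 3.741 mol
Cl2 remaining = 4.443 − 3.741 = 0.7020 mol
mass = 0.7020 × 70.90 = 49.77 g

49.8 g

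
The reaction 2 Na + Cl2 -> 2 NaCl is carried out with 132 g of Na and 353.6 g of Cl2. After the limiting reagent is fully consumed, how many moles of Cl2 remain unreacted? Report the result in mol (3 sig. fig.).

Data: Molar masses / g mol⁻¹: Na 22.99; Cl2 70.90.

2.12 mol

n(Na) = 132.0 / 22.99 = 5.742 mol
n(Cl2) = 353.6 / 70.90 = 4.987 mol
n/ν for Na = 5.742/2 = 2.871
n/ν for Cl2 = 4.987/1 = 4.987
Smallest n/ν is Na → limiting reagent.
Cl2 consumed = (1/2) × 5.742 = 2.871 mol
Cl2 remaining = 4.987 − 2.871 = 2.116 mol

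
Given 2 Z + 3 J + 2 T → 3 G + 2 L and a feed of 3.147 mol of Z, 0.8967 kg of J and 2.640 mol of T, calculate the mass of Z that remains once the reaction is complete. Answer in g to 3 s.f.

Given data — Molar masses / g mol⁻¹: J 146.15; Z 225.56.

n(Z) = 3.147 mol
n(J) = 0.8967×1000 / 146.15 = 6.135 mol
n(T) = 2.640 mol
n/ν for Z = 3.147/2 = 1.574
n/ν for J = 6.135/3 = 2.045
n/ν for T = 2.640/2 = 1.320
Smallest n/ν is T → limiting reagent.
Z consumed = (2/2) × 2.640 = 2.640 mol
Z remaining = 3.147 − 2.640 = 0.5070 mol
mass = 0.5070 × 225.56 = 114.4 g

114 g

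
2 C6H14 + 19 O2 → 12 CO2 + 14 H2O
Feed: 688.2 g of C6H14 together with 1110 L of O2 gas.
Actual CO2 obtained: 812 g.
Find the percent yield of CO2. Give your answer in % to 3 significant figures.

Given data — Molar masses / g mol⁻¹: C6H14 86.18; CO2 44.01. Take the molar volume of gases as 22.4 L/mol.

n(C6H14) = 688.2 / 86.18 = 7.986 mol
n(O2) = 1110 / 22.4 = 49.55 mol
n/ν for C6H14 = 7.986/2 = 3.993
n/ν for O2 = 49.55/19 = 2.608
Smallest n/ν is O2 → limiting reagent.
theoretical n(CO2) = (12/19) × 49.55 = 31.29 mol → 1377 g
% yield = 812 / 1377 × 100 = 58.97 %

59.0 %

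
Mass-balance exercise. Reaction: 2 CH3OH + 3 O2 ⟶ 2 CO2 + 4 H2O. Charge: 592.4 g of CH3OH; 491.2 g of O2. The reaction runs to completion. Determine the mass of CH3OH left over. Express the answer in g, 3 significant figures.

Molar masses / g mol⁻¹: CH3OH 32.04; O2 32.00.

265 g

n(CH3OH) = 592.4 / 32.04 = 18.49 mol
n(O2) = 491.2 / 32.00 = 15.35 mol
n/ν → CH3OH: 9.245, O2: 5.117; O2 is limiting.
CH3OH consumed = (2/3) × 15.35 = 10.23 mol
CH3OH remaining = 18.49 − 10.23 = 8.260 mol
mass = 8.260 × 32.04 = 264.7 g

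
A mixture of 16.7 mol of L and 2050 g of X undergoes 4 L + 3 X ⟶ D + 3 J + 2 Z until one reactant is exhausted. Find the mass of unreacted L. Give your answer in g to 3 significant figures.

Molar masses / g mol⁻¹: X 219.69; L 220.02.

937 g

n(L) = 16.70 mol
n(X) = 2050 / 219.69 = 9.331 mol
n/ν for L = 16.70/4 = 4.175
n/ν for X = 9.331/3 = 3.110
Smallest n/ν is X → limiting reagent.
L consumed = (4/3) × 9.331 = 12.44 mol
L remaining = 16.70 − 12.44 = 4.260 mol
mass = 4.260 × 220.02 = 937.3 g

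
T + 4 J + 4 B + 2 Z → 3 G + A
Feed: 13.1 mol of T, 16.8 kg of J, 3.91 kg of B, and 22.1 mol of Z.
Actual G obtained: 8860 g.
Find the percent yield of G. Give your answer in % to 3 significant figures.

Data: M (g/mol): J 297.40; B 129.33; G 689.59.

n(T) = 13.10 mol
n(J) = 16.80×1000 / 297.40 = 56.49 mol
n(B) = 3.910×1000 / 129.33 = 30.23 mol
n(Z) = 22.10 mol
n/ν for T = 13.10/1 = 13.10
n/ν for J = 56.49/4 = 14.12
n/ν for B = 30.23/4 = 7.558
n/ν for Z = 22.10/2 = 11.05
Smallest n/ν is B → limiting reagent.
theoretical n(G) = (3/4) × 30.23 = 22.67 mol → 15630 g
% yield = 8860 / 15630 × 100 = 56.69 %

56.7 %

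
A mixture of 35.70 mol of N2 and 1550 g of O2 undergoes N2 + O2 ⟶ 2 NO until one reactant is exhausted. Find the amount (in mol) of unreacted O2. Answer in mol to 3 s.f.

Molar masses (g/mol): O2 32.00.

12.7 mol

n(N2) = 35.70 mol
n(O2) = 1550 / 32.00 = 48.44 mol
n/ν → N2: 35.70, O2: 48.44; N2 is limiting.
O2 consumed = (1/1) × 35.70 = 35.70 mol
O2 remaining = 48.44 − 35.70 = 12.74 mol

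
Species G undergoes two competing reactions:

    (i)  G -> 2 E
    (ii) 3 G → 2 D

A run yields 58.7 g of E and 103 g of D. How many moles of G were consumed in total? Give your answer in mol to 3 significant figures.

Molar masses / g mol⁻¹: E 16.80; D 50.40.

n(E) = 58.7 / 16.80 = 3.494 mol
n(D) = 103 / 50.40 = 2.044 mol
n(G) via (i) = (1/2)×3.494 = 1.747 mol
n(G) via (ii) = (3/2)×2.044 = 3.066 mol
total n(G) = 1.747 + 3.066 = 4.813 mol

4.81 mol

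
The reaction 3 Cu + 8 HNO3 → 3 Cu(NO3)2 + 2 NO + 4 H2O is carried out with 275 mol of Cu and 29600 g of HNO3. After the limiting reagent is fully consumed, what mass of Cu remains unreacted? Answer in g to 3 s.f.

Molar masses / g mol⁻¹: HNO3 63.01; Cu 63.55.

6280 g

n(Cu) = 275.0 mol
n(HNO3) = 29600 / 63.01 = 469.8 mol
n/ν for Cu = 275.0/3 = 91.67
n/ν for HNO3 = 469.8/8 = 58.73
Smallest n/ν is HNO3 → limiting reagent.
Cu consumed = (3/8) × 469.8 = 176.2 mol
Cu remaining = 275.0 − 176.2 = 98.80 mol
mass = 98.80 × 63.55 = 6279 g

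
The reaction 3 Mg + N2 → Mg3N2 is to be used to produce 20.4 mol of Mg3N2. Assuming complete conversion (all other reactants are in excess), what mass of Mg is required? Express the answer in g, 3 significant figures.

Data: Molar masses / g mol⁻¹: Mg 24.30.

n(Mg3N2) = 20.40 mol
n(Mg) = (3/1) × 20.40 = 61.20 mol
mass = 61.20 × 24.30 = 1487 g

1490 g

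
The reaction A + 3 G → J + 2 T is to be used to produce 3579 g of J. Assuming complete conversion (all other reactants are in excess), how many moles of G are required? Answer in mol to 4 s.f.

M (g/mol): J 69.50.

154.5 mol

n(J) = 3579 / 69.50 = 51.50 mol
n(G) = (3/1) × 51.50 = 154.5 mol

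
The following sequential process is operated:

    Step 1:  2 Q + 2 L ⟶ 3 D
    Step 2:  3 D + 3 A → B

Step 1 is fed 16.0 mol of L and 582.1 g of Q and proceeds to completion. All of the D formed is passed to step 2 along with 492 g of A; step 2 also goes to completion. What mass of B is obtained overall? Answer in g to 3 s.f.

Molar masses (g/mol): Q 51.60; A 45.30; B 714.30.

Step 1:
n(L) = 16.00 mol
n(Q) = 582.1 / 51.60 = 11.28 mol
n/ν for L = 16.00/2 = 8.000
n/ν for Q = 11.28/2 = 5.640
Smallest n/ν is Q → limiting reagent.
n(D) produced = (3/2) × 11.28 = 16.92 mol
Step 2:
n(D) available = 16.92 mol
n(A) = 492.0 / 45.30 = 10.86 mol
n/ν for D = 16.92/3 = 5.640
n/ν for A = 10.86/3 = 3.620
Smallest n/ν is A → limiting reagent.
n(B) = (1/3) × 10.86 = 3.620 mol
mass = 3.620 × 714.30 = 2586 g

2590 g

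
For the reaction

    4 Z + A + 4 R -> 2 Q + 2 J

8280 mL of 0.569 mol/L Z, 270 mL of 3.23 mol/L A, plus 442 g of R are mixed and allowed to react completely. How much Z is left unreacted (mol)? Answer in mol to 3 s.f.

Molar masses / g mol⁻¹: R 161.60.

n(Z) = 0.569 × 8280/1000 = 4.711 mol
n(A) = 3.23 × 270.0/1000 = 0.8721 mol
n(R) = 442.0 / 161.60 = 2.735 mol
n/ν for Z = 4.711/4 = 1.178
n/ν for A = 0.8721/1 = 0.8721
n/ν for R = 2.735/4 = 0.6838
Smallest n/ν is R → limiting reagent.
Z consumed = (4/4) × 2.735 = 2.735 mol
Z remaining = 4.711 − 2.735 = 1.976 mol

1.98 mol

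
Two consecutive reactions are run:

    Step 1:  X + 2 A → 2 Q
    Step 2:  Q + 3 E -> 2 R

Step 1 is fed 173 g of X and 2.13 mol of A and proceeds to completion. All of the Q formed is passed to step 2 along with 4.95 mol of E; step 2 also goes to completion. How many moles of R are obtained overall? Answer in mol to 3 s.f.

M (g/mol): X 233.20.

Step 1:
n(X) = 173.0 / 233.20 = 0.7419 mol
n(A) = 2.130 mol
n/ν for X = 0.7419/1 = 0.7419
n/ν for A = 2.130/2 = 1.065
Smallest n/ν is X → limiting reagent.
n(Q) produced = (2/1) × 0.7419 = 1.484 mol
Step 2:
n(Q) available = 1.484 mol
n(E) = 4.950 mol
n/ν for Q = 1.484/1 = 1.484
n/ν for E = 4.950/3 = 1.650
Smallest n/ν is Q → limiting reagent.
n(R) = (2/1) × 1.484 = 2.968 mol

2.97 mol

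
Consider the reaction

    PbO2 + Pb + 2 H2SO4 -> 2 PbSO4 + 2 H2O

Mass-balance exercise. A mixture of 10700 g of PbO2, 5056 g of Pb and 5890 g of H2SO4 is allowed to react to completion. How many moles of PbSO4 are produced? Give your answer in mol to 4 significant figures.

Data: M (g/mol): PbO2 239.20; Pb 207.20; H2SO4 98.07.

n(PbO2) = 10700 / 239.20 = 44.73 mol
n(Pb) = 5056 / 207.20 = 24.40 mol
n(H2SO4) = 5890 / 98.07 = 60.06 mol
n/ν → PbO2: 44.73, Pb: 24.40, H2SO4: 30.03; Pb is limiting.
n(PbSO4) = (2/1) × 24.40 = 48.80 mol

48.80 mol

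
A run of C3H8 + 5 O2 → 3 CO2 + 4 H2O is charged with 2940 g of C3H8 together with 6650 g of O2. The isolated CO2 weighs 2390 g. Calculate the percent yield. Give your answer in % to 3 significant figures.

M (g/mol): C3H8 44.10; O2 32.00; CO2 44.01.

n(C3H8) = 2940 / 44.10 = 66.67 mol
n(O2) = 6650 / 32.00 = 207.8 mol
n/ν → C3H8: 66.67, O2: 41.56; O2 is limiting.
theoretical n(CO2) = (3/5) × 207.8 = 124.7 mol → 5488 g
% yield = 2390 / 5488 × 100 = 43.55 %

43.6 %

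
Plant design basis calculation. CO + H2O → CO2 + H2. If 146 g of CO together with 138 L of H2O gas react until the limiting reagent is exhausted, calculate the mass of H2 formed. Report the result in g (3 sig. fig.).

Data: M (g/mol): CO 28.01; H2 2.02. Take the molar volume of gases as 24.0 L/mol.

10.5 g

n(CO) = 146.0 / 28.01 = 5.212 mol
n(H2O) = 138.0 / 24.0 = 5.750 mol
n/ν → CO: 5.212, H2O: 5.750; CO is limiting.
n(H2) = (1/1) × 5.212 = 5.212 mol
mass = 5.212 × 2.02 = 10.53 g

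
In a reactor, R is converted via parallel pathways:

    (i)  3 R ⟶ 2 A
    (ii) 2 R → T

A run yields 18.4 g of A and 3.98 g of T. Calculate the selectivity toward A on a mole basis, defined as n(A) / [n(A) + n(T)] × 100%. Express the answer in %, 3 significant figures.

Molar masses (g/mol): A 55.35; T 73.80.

86.0 %

n(A) = 18.4 / 55.35 = 0.3324 mol
n(T) = 3.98 / 73.80 = 0.05393 mol
selectivity = 0.3324/(0.3324+0.05393) × 100 = 86.04 %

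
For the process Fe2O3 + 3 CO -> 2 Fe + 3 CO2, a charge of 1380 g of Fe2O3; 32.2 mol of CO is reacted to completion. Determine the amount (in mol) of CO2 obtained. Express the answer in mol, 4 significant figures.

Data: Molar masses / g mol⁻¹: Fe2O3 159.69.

n(Fe2O3) = 1380 / 159.69 = 8.642 mol
n(CO) = 32.20 mol
n/ν → Fe2O3: 8.642, CO: 10.73; Fe2O3 is limiting.
n(CO2) = (3/1) × 8.642 = 25.93 mol

25.93 mol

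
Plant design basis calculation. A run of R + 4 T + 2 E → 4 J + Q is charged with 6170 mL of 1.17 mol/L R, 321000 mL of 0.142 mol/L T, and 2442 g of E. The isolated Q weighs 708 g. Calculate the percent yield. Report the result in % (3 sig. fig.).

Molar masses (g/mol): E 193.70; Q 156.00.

n(R) = 1.17 × 6170/1000 = 7.219 mol
n(T) = 0.142 × 321000/1000 = 45.58 mol
n(E) = 2442 / 193.70 = 12.61 mol
n/ν for R = 7.219/1 = 7.219
n/ν for T = 45.58/4 = 11.40
n/ν for E = 12.61/2 = 6.305
Smallest n/ν is E → limiting reagent.
theoretical n(Q) = (1/2) × 12.61 = 6.305 mol → 983.6 g
% yield = 708 / 983.6 × 100 = 71.98 %

72.0 %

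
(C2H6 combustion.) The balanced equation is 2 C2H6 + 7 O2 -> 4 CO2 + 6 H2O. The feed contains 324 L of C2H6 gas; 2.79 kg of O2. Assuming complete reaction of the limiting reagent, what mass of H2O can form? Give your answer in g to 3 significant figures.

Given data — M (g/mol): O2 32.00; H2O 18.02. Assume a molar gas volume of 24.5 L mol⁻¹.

n(C2H6) = 324.0 / 24.5 = 13.22 mol
n(O2) = 2.790×1000 / 32.00 = 87.19 mol
n/ν → C2H6: 6.610, O2: 12.46; C2H6 is limiting.
n(H2O) = (6/2) × 13.22 = 39.66 mol
mass = 39.66 × 18.02 = 714.7 g

715 g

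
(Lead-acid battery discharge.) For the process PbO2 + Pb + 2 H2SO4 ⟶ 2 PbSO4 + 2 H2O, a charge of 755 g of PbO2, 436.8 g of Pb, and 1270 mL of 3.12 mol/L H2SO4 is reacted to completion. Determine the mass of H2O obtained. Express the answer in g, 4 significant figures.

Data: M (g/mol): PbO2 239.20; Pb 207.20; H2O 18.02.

71.40 g

n(PbO2) = 755.0 / 239.20 = 3.156 mol
n(Pb) = 436.8 / 207.20 = 2.108 mol
n(H2SO4) = 3.12 × 1270/1000 = 3.962 mol
n/ν → PbO2: 3.156, Pb: 2.108, H2SO4: 1.981; H2SO4 is limiting.
n(H2O) = (2/2) × 3.962 = 3.962 mol
mass = 3.962 × 18.02 = 71.40 g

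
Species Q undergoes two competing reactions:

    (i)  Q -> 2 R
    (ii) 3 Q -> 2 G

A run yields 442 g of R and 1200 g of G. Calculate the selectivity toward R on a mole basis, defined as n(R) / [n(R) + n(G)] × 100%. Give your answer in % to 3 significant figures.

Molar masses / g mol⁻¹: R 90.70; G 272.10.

n(R) = 442 / 90.70 = 4.873 mol
n(G) = 1200 / 272.10 = 4.410 mol
selectivity = 4.873/(4.873+4.410) × 100 = 52.49 %

52.5 %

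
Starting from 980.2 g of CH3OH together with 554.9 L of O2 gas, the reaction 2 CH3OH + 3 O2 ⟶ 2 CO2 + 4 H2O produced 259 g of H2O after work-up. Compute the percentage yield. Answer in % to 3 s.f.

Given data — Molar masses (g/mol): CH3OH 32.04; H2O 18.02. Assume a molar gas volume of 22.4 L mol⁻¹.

n(CH3OH) = 980.2 / 32.04 = 30.59 mol
n(O2) = 554.9 / 22.4 = 24.77 mol
n/ν for CH3OH = 30.59/2 = 15.30
n/ν for O2 = 24.77/3 = 8.257
Smallest n/ν is O2 → limiting reagent.
theoretical n(H2O) = (4/3) × 24.77 = 33.03 mol → 595.2 g
% yield = 259 / 595.2 × 100 = 43.51 %

43.5 %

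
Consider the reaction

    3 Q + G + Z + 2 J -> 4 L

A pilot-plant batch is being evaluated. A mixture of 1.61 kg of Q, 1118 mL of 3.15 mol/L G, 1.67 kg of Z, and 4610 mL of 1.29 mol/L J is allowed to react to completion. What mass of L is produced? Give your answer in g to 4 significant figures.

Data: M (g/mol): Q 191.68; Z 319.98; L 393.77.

4410 g

n(Q) = 1.610×1000 / 191.68 = 8.399 mol
n(G) = 3.15 × 1118/1000 = 3.522 mol
n(Z) = 1.670×1000 / 319.98 = 5.219 mol
n(J) = 1.29 × 4610/1000 = 5.947 mol
n/ν for Q = 8.399/3 = 2.800
n/ν for G = 3.522/1 = 3.522
n/ν for Z = 5.219/1 = 5.219
n/ν for J = 5.947/2 = 2.974
Smallest n/ν is Q → limiting reagent.
n(L) = (4/3) × 8.399 = 11.20 mol
mass = 11.20 × 393.77 = 4410 g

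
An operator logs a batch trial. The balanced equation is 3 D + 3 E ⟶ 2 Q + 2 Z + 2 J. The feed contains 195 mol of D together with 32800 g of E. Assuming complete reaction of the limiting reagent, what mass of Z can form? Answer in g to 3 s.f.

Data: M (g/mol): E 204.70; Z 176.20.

n(D) = 195.0 mol
n(E) = 32800 / 204.70 = 160.2 mol
n/ν → D: 65.00, E: 53.40; E is limiting.
n(Z) = (2/3) × 160.2 = 106.8 mol
mass = 106.8 × 176.20 = 18820 g

18800 g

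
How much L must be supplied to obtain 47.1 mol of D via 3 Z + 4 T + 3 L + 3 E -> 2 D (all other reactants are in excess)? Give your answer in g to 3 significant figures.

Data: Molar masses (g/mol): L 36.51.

2580 g

n(D) = 47.10 mol
n(L) = (3/2) × 47.10 = 70.65 mol
mass = 70.65 × 36.51 = 2579 g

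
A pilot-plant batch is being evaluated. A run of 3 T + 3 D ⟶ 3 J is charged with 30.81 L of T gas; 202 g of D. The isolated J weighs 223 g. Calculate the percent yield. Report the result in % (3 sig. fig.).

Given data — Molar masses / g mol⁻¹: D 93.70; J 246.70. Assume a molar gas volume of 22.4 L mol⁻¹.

65.7 %

n(T) = 30.81 / 22.4 = 1.375 mol
n(D) = 202.0 / 93.70 = 2.156 mol
n/ν for T = 1.375/3 = 0.4583
n/ν for D = 2.156/3 = 0.7187
Smallest n/ν is T → limiting reagent.
theoretical n(J) = (3/3) × 1.375 = 1.375 mol → 339.2 g
% yield = 223 / 339.2 × 100 = 65.74 %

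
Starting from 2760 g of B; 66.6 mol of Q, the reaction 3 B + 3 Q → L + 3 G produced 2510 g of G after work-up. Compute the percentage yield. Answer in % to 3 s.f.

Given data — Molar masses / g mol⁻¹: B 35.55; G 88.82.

n(B) = 2760 / 35.55 = 77.64 mol
n(Q) = 66.60 mol
n/ν for B = 77.64/3 = 25.88
n/ν for Q = 66.60/3 = 22.20
Smallest n/ν is Q → limiting reagent.
theoretical n(G) = (3/3) × 66.60 = 66.60 mol → 5915 g
% yield = 2510 / 5915 × 100 = 42.43 %

42.4 %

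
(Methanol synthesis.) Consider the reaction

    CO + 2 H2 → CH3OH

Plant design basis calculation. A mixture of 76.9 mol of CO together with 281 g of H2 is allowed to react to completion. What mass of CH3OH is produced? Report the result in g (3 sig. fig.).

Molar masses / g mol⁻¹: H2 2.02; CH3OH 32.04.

n(CO) = 76.90 mol
n(H2) = 281.0 / 2.02 = 139.1 mol
n/ν → CO: 76.90, H2: 69.55; H2 is limiting.
n(CH3OH) = (1/2) × 139.1 = 69.55 mol
mass = 69.55 × 32.04 = 2228 g

2230 g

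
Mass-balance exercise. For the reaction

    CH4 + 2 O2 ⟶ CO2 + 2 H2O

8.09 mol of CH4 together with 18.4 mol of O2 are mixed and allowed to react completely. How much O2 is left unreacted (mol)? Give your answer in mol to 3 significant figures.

2.22 mol

n(CH4) = 8.090 mol
n(O2) = 18.40 mol
n/ν for CH4 = 8.090/1 = 8.090
n/ν for O2 = 18.40/2 = 9.200
Smallest n/ν is CH4 → limiting reagent.
O2 consumed = (2/1) × 8.090 = 16.18 mol
O2 remaining = 18.40 − 16.18 = 2.220 mol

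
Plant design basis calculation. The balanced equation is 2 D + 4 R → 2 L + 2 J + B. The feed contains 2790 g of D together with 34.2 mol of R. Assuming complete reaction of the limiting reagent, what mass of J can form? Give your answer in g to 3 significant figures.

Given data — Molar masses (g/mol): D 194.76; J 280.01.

n(D) = 2790 / 194.76 = 14.33 mol
n(R) = 34.20 mol
n/ν for D = 14.33/2 = 7.165
n/ν for R = 34.20/4 = 8.550
Smallest n/ν is D → limiting reagent.
n(J) = (2/2) × 14.33 = 14.33 mol
mass = 14.33 × 280.01 = 4013 g

4010 g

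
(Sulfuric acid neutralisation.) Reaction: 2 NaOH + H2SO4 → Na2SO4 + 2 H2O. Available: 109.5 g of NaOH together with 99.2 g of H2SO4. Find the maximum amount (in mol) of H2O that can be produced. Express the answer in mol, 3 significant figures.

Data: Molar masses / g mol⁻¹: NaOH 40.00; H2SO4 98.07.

2.02 mol

n(NaOH) = 109.5 / 40.00 = 2.738 mol
n(H2SO4) = 99.20 / 98.07 = 1.012 mol
n/ν for NaOH = 2.738/2 = 1.369
n/ν for H2SO4 = 1.012/1 = 1.012
Smallest n/ν is H2SO4 → limiting reagent.
n(H2O) = (2/1) × 1.012 = 2.024 mol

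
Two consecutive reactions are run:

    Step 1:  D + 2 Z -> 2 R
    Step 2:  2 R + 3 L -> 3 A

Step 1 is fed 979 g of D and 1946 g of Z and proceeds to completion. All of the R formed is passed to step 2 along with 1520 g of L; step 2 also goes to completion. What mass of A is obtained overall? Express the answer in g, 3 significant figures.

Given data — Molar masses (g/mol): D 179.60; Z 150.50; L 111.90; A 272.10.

3700 g

Step 1:
n(D) = 979.0 / 179.60 = 5.451 mol
n(Z) = 1946 / 150.50 = 12.93 mol
n/ν → D: 5.451, Z: 6.465; D is limiting.
n(R) produced = (2/1) × 5.451 = 10.90 mol
Step 2:
n(R) available = 10.90 mol
n(L) = 1520 / 111.90 = 13.58 mol
n/ν → R: 5.450, L: 4.527; L is limiting.
n(A) = (3/3) × 13.58 = 13.58 mol
mass = 13.58 × 272.10 = 3695 g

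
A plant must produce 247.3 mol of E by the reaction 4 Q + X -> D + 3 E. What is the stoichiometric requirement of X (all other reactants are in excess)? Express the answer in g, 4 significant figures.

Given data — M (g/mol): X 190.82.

15730 g

n(E) = 247.3 mol
n(X) = (1/3) × 247.3 = 82.43 mol
mass = 82.43 × 190.82 = 15730 g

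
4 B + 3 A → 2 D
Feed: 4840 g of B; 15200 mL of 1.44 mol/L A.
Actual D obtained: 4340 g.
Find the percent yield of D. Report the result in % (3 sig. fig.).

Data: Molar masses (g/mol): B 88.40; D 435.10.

68.4 %

n(B) = 4840 / 88.40 = 54.75 mol
n(A) = 1.44 × 15200/1000 = 21.89 mol
n/ν for B = 54.75/4 = 13.69
n/ν for A = 21.89/3 = 7.297
Smallest n/ν is A → limiting reagent.
theoretical n(D) = (2/3) × 21.89 = 14.59 mol → 6348 g
% yield = 4340 / 6348 × 100 = 68.37 %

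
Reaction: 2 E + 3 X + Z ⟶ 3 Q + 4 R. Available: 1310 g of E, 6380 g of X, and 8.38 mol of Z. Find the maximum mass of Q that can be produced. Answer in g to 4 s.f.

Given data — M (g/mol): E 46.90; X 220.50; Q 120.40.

3027 g

n(E) = 1310 / 46.90 = 27.93 mol
n(X) = 6380 / 220.50 = 28.93 mol
n(Z) = 8.380 mol
n/ν for E = 27.93/2 = 13.97
n/ν for X = 28.93/3 = 9.643
n/ν for Z = 8.380/1 = 8.380
Smallest n/ν is Z → limiting reagent.
n(Q) = (3/1) × 8.380 = 25.14 mol
mass = 25.14 × 120.40 = 3027 g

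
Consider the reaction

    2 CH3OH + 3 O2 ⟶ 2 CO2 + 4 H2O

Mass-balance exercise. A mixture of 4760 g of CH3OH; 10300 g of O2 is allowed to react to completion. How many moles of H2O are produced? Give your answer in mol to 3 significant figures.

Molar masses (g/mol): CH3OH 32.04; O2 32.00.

297 mol

n(CH3OH) = 4760 / 32.04 = 148.6 mol
n(O2) = 10300 / 32.00 = 321.9 mol
n/ν → CH3OH: 74.30, O2: 107.3; CH3OH is limiting.
n(H2O) = (4/2) × 148.6 = 297.2 mol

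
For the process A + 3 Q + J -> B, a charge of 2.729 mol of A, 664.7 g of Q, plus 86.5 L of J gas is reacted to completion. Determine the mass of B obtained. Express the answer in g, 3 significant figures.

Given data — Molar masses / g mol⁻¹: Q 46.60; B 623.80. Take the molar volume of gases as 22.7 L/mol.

1700 g

n(A) = 2.729 mol
n(Q) = 664.7 / 46.60 = 14.26 mol
n(J) = 86.50 / 22.7 = 3.811 mol
n/ν → A: 2.729, Q: 4.753, J: 3.811; A is limiting.
n(B) = (1/1) × 2.729 = 2.729 mol
mass = 2.729 × 623.80 = 1702 g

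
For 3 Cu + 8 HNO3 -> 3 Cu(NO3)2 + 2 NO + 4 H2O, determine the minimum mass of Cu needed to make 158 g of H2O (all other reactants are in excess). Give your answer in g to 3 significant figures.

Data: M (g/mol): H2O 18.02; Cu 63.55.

418 g

n(H2O) = 158 / 18.02 = 8.768 mol
n(Cu) = (3/4) × 8.768 = 6.576 mol
mass = 6.576 × 63.55 = 417.9 g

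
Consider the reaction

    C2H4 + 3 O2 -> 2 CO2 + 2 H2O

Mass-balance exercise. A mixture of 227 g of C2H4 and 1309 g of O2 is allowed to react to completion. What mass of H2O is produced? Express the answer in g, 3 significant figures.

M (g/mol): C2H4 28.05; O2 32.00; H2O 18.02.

292 g

n(C2H4) = 227.0 / 28.05 = 8.093 mol
n(O2) = 1309 / 32.00 = 40.91 mol
n/ν for C2H4 = 8.093/1 = 8.093
n/ν for O2 = 40.91/3 = 13.64
Smallest n/ν is C2H4 → limiting reagent.
n(H2O) = (2/1) × 8.093 = 16.19 mol
mass = 16.19 × 18.02 = 291.7 g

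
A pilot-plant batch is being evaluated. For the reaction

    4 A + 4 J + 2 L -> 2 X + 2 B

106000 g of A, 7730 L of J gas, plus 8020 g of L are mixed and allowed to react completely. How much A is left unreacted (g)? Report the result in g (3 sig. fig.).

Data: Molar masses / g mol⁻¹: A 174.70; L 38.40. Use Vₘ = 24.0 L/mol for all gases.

49700 g

n(A) = 106000 / 174.70 = 606.8 mol
n(J) = 7730 / 24.0 = 322.1 mol
n(L) = 8020 / 38.40 = 208.9 mol
n/ν for A = 606.8/4 = 151.7
n/ν for J = 322.1/4 = 80.53
n/ν for L = 208.9/2 = 104.5
Smallest n/ν is J → limiting reagent.
A consumed = (4/4) × 322.1 = 322.1 mol
A remaining = 606.8 − 322.1 = 284.7 mol
mass = 284.7 × 174.70 = 49740 g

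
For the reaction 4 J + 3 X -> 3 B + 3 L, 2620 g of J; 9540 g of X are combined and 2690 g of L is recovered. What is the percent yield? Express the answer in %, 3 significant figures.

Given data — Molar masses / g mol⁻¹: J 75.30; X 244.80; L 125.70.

n(J) = 2620 / 75.30 = 34.79 mol
n(X) = 9540 / 244.80 = 38.97 mol
n/ν for J = 34.79/4 = 8.698
n/ν for X = 38.97/3 = 12.99
Smallest n/ν is J → limiting reagent.
theoretical n(L) = (3/4) × 34.79 = 26.09 mol → 3280 g
% yield = 2690 / 3280 × 100 = 82.01 %

82.0 %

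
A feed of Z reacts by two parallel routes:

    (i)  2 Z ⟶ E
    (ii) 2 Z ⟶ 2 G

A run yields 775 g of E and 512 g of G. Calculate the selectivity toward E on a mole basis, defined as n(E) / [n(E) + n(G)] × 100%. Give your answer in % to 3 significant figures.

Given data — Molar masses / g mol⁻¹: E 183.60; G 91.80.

43.1 %

n(E) = 775 / 183.60 = 4.221 mol
n(G) = 512 / 91.80 = 5.577 mol
selectivity = 4.221/(4.221+5.577) × 100 = 43.08 %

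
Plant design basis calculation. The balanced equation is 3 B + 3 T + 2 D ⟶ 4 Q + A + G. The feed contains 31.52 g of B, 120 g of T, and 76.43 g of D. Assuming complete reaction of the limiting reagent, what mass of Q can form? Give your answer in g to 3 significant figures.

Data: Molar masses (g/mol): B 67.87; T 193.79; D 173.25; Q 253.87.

n(B) = 31.52 / 67.87 = 0.4644 mol
n(T) = 120.0 / 193.79 = 0.6192 mol
n(D) = 76.43 / 173.25 = 0.4412 mol
n/ν for B = 0.4644/3 = 0.1548
n/ν for T = 0.6192/3 = 0.2064
n/ν for D = 0.4412/2 = 0.2206
Smallest n/ν is B → limiting reagent.
n(Q) = (4/3) × 0.4644 = 0.6192 mol
mass = 0.6192 × 253.87 = 157.2 g

157 g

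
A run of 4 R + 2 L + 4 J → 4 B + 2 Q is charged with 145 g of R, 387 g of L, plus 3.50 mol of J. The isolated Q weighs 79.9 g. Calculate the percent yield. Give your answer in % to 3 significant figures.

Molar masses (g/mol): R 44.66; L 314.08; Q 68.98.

94.0 %

n(R) = 145.0 / 44.66 = 3.247 mol
n(L) = 387.0 / 314.08 = 1.232 mol
n(J) = 3.500 mol
n/ν for R = 3.247/4 = 0.8118
n/ν for L = 1.232/2 = 0.6160
n/ν for J = 3.500/4 = 0.8750
Smallest n/ν is L → limiting reagent.
theoretical n(Q) = (2/2) × 1.232 = 1.232 mol → 84.98 g
% yield = 79.9 / 84.98 × 100 = 94.02 %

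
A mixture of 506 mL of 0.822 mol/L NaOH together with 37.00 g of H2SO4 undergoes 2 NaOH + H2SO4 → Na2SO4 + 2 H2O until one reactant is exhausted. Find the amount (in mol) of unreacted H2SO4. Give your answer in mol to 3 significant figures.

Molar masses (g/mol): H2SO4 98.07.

0.169 mol

n(NaOH) = 0.822 × 506.0/1000 = 0.4159 mol
n(H2SO4) = 37.00 / 98.07 = 0.3773 mol
n/ν → NaOH: 0.2080, H2SO4: 0.3773; NaOH is limiting.
H2SO4 consumed = (1/2) × 0.4159 = 0.2080 mol
H2SO4 remaining = 0.3773 − 0.2080 = 0.1693 mol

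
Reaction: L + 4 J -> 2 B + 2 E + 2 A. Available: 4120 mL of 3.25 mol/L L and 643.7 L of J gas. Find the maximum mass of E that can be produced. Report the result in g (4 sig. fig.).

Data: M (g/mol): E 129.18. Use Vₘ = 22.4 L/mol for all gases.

1856 g

n(L) = 3.25 × 4120/1000 = 13.39 mol
n(J) = 643.7 / 22.4 = 28.74 mol
n/ν for L = 13.39/1 = 13.39
n/ν for J = 28.74/4 = 7.185
Smallest n/ν is J → limiting reagent.
n(E) = (2/4) × 28.74 = 14.37 mol
mass = 14.37 × 129.18 = 1856 g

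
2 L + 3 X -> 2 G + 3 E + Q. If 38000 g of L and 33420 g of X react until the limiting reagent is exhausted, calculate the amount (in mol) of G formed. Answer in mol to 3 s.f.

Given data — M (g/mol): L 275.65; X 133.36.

138 mol

n(L) = 38000 / 275.65 = 137.9 mol
n(X) = 33420 / 133.36 = 250.6 mol
n/ν for L = 137.9/2 = 68.95
n/ν for X = 250.6/3 = 83.53
Smallest n/ν is L → limiting reagent.
n(G) = (2/2) × 137.9 = 137.9 mol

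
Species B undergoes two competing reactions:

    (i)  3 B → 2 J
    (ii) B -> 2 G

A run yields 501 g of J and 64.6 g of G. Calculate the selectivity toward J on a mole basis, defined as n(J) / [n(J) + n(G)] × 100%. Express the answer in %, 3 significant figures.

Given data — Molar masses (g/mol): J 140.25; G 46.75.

n(J) = 501 / 140.25 = 3.572 mol
n(G) = 64.6 / 46.75 = 1.382 mol
selectivity = 3.572/(3.572+1.382) × 100 = 72.10 %

72.1 %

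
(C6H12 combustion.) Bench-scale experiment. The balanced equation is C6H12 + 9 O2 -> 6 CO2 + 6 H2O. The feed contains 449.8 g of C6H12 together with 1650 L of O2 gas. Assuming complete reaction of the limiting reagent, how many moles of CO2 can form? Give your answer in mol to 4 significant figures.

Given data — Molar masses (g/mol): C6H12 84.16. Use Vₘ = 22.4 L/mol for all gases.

32.07 mol

n(C6H12) = 449.8 / 84.16 = 5.345 mol
n(O2) = 1650 / 22.4 = 73.66 mol
n/ν for C6H12 = 5.345/1 = 5.345
n/ν for O2 = 73.66/9 = 8.184
Smallest n/ν is C6H12 → limiting reagent.
n(CO2) = (6/1) × 5.345 = 32.07 mol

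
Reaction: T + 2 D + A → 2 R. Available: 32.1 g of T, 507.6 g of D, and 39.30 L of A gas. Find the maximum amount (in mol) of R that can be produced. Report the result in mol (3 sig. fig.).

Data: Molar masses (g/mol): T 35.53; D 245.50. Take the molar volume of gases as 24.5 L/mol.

1.81 mol

n(T) = 32.10 / 35.53 = 0.9035 mol
n(D) = 507.6 / 245.50 = 2.068 mol
n(A) = 39.30 / 24.5 = 1.604 mol
n/ν for T = 0.9035/1 = 0.9035
n/ν for D = 2.068/2 = 1.034
n/ν for A = 1.604/1 = 1.604
Smallest n/ν is T → limiting reagent.
n(R) = (2/1) × 0.9035 = 1.807 mol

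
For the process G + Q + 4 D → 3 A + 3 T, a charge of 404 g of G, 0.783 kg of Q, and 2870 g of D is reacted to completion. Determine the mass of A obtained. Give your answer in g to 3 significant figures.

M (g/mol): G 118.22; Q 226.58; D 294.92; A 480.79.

n(G) = 404.0 / 118.22 = 3.417 mol
n(Q) = 0.7830×1000 / 226.58 = 3.456 mol
n(D) = 2870 / 294.92 = 9.731 mol
n/ν → G: 3.417, Q: 3.456, D: 2.433; D is limiting.
n(A) = (3/4) × 9.731 = 7.298 mol
mass = 7.298 × 480.79 = 3509 g

3510 g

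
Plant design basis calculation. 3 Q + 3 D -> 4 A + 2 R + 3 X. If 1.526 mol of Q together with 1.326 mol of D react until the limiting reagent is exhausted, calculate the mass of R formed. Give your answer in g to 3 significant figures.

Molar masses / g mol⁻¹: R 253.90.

n(Q) = 1.526 mol
n(D) = 1.326 mol
n/ν for Q = 1.526/3 = 0.5087
n/ν for D = 1.326/3 = 0.4420
Smallest n/ν is D → limiting reagent.
n(R) = (2/3) × 1.326 = 0.8840 mol
mass = 0.8840 × 253.90 = 224.4 g

224 g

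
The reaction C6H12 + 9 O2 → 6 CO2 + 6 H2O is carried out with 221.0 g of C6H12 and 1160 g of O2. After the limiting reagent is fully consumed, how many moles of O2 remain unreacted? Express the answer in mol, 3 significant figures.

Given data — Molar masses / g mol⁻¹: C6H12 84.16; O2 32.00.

n(C6H12) = 221.0 / 84.16 = 2.626 mol
n(O2) = 1160 / 32.00 = 36.25 mol
n/ν for C6H12 = 2.626/1 = 2.626
n/ν for O2 = 36.25/9 = 4.028
Smallest n/ν is C6H12 → limiting reagent.
O2 consumed = (9/1) × 2.626 = 23.63 mol
O2 remaining = 36.25 − 23.63 = 12.62 mol

12.6 mol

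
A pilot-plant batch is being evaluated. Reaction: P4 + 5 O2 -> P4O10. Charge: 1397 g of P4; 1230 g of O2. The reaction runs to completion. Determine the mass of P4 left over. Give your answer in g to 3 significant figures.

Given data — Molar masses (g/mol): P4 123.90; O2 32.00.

445 g

n(P4) = 1397 / 123.90 = 11.28 mol
n(O2) = 1230 / 32.00 = 38.44 mol
n/ν for P4 = 11.28/1 = 11.28
n/ν for O2 = 38.44/5 = 7.688
Smallest n/ν is O2 → limiting reagent.
P4 consumed = (1/5) × 38.44 = 7.688 mol
P4 remaining = 11.28 − 7.688 = 3.592 mol
mass = 3.592 × 123.90 = 445.0 g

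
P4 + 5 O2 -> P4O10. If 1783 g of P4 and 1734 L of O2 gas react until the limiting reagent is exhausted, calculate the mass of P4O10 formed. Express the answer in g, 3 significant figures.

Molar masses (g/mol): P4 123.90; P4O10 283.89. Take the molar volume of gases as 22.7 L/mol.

4090 g

n(P4) = 1783 / 123.90 = 14.39 mol
n(O2) = 1734 / 22.7 = 76.39 mol
n/ν for P4 = 14.39/1 = 14.39
n/ν for O2 = 76.39/5 = 15.28
Smallest n/ν is P4 → limiting reagent.
n(P4O10) = (1/1) × 14.39 = 14.39 mol
mass = 14.39 × 283.89 = 4085 g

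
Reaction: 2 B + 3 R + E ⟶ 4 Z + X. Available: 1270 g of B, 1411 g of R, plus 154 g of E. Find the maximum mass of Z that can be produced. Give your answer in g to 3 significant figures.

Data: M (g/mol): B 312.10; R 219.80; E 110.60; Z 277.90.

1550 g

n(B) = 1270 / 312.10 = 4.069 mol
n(R) = 1411 / 219.80 = 6.419 mol
n(E) = 154.0 / 110.60 = 1.392 mol
n/ν for B = 4.069/2 = 2.035
n/ν for R = 6.419/3 = 2.140
n/ν for E = 1.392/1 = 1.392
Smallest n/ν is E → limiting reagent.
n(Z) = (4/1) × 1.392 = 5.568 mol
mass = 5.568 × 277.90 = 1547 g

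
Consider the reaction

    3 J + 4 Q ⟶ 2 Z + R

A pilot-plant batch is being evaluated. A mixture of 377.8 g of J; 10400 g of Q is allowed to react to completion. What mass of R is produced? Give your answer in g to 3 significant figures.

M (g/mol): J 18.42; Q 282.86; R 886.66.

n(J) = 377.8 / 18.42 = 20.51 mol
n(Q) = 10400 / 282.86 = 36.77 mol
n/ν for J = 20.51/3 = 6.837
n/ν for Q = 36.77/4 = 9.193
Smallest n/ν is J → limiting reagent.
n(R) = (1/3) × 20.51 = 6.837 mol
mass = 6.837 × 886.66 = 6062 g

6060 g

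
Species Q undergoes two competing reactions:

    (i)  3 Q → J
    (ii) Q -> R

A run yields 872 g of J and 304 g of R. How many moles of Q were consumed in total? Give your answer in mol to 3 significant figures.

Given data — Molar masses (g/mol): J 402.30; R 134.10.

n(J) = 872 / 402.30 = 2.168 mol
n(R) = 304 / 134.10 = 2.267 mol
n(Q) via (i) = (3/1)×2.168 = 6.504 mol
n(Q) via (ii) = (1/1)×2.267 = 2.267 mol
total n(Q) = 6.504 + 2.267 = 8.771 mol

8.77 mol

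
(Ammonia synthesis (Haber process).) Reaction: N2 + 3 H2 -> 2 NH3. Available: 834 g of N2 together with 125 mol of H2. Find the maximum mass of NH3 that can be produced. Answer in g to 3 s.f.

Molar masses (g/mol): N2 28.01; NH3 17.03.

n(N2) = 834.0 / 28.01 = 29.78 mol
n(H2) = 125.0 mol
n/ν for N2 = 29.78/1 = 29.78
n/ν for H2 = 125.0/3 = 41.67
Smallest n/ν is N2 → limiting reagent.
n(NH3) = (2/1) × 29.78 = 59.56 mol
mass = 59.56 × 17.03 = 1014 g

1010 g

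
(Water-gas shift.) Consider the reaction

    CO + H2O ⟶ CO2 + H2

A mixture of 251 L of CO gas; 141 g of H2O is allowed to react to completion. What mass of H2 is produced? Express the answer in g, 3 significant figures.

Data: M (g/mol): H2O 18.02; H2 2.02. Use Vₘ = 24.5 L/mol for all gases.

15.8 g

n(CO) = 251.0 / 24.5 = 10.24 mol
n(H2O) = 141.0 / 18.02 = 7.825 mol
n/ν for CO = 10.24/1 = 10.24
n/ν for H2O = 7.825/1 = 7.825
Smallest n/ν is H2O → limiting reagent.
n(H2) = (1/1) × 7.825 = 7.825 mol
mass = 7.825 × 2.02 = 15.81 g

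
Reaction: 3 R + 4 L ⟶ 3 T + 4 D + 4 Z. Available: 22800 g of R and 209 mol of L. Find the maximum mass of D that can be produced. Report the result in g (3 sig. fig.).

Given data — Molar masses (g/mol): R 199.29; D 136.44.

20800 g

n(R) = 22800 / 199.29 = 114.4 mol
n(L) = 209.0 mol
n/ν for R = 114.4/3 = 38.13
n/ν for L = 209.0/4 = 52.25
Smallest n/ν is R → limiting reagent.
n(D) = (4/3) × 114.4 = 152.5 mol
mass = 152.5 × 136.44 = 20810 g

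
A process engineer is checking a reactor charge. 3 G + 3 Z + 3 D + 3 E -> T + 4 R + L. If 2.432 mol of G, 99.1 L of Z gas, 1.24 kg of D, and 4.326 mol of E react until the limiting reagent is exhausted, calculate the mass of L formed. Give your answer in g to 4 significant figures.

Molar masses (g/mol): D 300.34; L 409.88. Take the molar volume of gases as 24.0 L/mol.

332.3 g

n(G) = 2.432 mol
n(Z) = 99.10 / 24.0 = 4.129 mol
n(D) = 1.240×1000 / 300.34 = 4.129 mol
n(E) = 4.326 mol
n/ν → G: 0.8107, Z: 1.376, D: 1.376, E: 1.442; G is limiting.
n(L) = (1/3) × 2.432 = 0.8107 mol
mass = 0.8107 × 409.88 = 332.3 g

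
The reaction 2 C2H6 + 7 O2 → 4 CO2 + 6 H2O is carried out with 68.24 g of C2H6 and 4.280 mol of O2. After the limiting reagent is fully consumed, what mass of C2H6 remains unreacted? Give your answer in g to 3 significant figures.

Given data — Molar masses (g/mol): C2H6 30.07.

31.5 g

n(C2H6) = 68.24 / 30.07 = 2.269 mol
n(O2) = 4.280 mol
n/ν for C2H6 = 2.269/2 = 1.135
n/ν for O2 = 4.280/7 = 0.6114
Smallest n/ν is O2 → limiting reagent.
C2H6 consumed = (2/7) × 4.280 = 1.223 mol
C2H6 remaining = 2.269 − 1.223 = 1.046 mol
mass = 1.046 × 30.07 = 31.45 g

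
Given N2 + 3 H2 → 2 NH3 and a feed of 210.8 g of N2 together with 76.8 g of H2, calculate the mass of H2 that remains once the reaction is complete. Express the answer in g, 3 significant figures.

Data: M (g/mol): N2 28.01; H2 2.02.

31.2 g

n(N2) = 210.8 / 28.01 = 7.526 mol
n(H2) = 76.80 / 2.02 = 38.02 mol
n/ν for N2 = 7.526/1 = 7.526
n/ν for H2 = 38.02/3 = 12.67
Smallest n/ν is N2 → limiting reagent.
H2 consumed = (3/1) × 7.526 = 22.58 mol
H2 remaining = 38.02 − 22.58 = 15.44 mol
mass = 15.44 × 2.02 = 31.19 g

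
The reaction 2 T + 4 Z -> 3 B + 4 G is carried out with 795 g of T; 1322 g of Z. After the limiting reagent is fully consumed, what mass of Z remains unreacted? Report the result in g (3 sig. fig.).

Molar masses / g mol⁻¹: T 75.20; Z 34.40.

n(T) = 795.0 / 75.20 = 10.57 mol
n(Z) = 1322 / 34.40 = 38.43 mol
n/ν for T = 10.57/2 = 5.285
n/ν for Z = 38.43/4 = 9.608
Smallest n/ν is T → limiting reagent.
Z consumed = (4/2) × 10.57 = 21.14 mol
Z remaining = 38.43 − 21.14 = 17.29 mol
mass = 17.29 × 34.40 = 594.8 g

595 g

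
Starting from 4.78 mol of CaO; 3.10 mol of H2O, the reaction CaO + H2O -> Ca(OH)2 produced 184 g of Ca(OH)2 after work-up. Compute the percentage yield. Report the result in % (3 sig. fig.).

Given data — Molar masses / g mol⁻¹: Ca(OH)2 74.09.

80.1 %

n(CaO) = 4.780 mol
n(H2O) = 3.100 mol
n/ν for CaO = 4.780/1 = 4.780
n/ν for H2O = 3.100/1 = 3.100
Smallest n/ν is H2O → limiting reagent.
theoretical n(Ca(OH)2) = (1/1) × 3.100 = 3.100 mol → 229.7 g
% yield = 184 / 229.7 × 100 = 80.10 %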